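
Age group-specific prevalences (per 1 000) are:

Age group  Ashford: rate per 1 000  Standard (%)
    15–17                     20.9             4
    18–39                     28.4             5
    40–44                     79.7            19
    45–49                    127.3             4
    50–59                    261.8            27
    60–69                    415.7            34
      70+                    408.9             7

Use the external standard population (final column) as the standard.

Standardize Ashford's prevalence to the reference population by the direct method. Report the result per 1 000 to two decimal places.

263.14

Standard weights: 0.04, 0.05, 0.19, 0.04, 0.27, 0.34, 0.07.
Standardized rate: 0.0400×20.9 + 0.0500×28.4 + 0.1900×79.7 + 0.0400×127.3 + 0.2700×261.8 + 0.3400×415.7 + 0.0700×408.9 = 263.1380 per 1 000.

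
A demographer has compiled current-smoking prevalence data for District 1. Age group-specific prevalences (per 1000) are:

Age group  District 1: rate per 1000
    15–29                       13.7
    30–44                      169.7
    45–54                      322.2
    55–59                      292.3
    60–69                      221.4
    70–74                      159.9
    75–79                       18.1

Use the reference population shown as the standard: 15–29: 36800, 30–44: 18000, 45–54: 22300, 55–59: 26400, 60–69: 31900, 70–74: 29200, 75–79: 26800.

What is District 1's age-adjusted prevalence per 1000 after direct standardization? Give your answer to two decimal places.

160.28

Standard total = 191400; weights = 0.1923, 0.0940, 0.1165, 0.1379, 0.1667, 0.1526, 0.1400.
Standardized rate: 0.1923×13.7 + 0.0940×169.7 + 0.1165×322.2 + 0.1379×292.3 + 0.1667×221.4 + 0.1526×159.9 + 0.1400×18.1 = 160.2788 per 1000.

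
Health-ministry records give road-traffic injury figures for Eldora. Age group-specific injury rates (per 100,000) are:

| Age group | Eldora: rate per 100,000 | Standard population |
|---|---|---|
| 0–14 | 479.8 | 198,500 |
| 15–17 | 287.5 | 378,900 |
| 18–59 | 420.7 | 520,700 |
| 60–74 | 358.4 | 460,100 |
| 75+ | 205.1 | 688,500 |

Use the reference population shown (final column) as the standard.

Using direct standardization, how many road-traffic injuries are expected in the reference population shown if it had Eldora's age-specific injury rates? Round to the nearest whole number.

7293

Expected road-traffic injuries = Σ (standard pop × age-specific rate ÷ 100,000)
= 198,500×479.8/100,000 + 378,900×287.5/100,000 + 520,700×420.7/100,000 + 460,100×358.4/100,000 + 688,500×205.1/100,000
= 952.40 + 1089.34 + 2190.58 + 1649.00 + 1412.11 = 7293.44.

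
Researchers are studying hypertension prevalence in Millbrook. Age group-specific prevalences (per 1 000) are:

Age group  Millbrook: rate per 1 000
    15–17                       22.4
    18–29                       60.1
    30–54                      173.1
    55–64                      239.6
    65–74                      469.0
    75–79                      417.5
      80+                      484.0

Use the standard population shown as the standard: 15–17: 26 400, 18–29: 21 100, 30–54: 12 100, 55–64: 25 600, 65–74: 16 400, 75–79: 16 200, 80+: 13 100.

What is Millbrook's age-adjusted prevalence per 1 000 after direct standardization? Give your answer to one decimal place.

Standard total = 130 900; weights = 0.2017, 0.1612, 0.0924, 0.1956, 0.1253, 0.1238, 0.1001.
Standardized rate: 0.2017×22.4 + 0.1612×60.1 + 0.0924×173.1 + 0.1956×239.6 + 0.1253×469.0 + 0.1238×417.5 + 0.1001×484.0 = 235.9300 per 1 000.

235.9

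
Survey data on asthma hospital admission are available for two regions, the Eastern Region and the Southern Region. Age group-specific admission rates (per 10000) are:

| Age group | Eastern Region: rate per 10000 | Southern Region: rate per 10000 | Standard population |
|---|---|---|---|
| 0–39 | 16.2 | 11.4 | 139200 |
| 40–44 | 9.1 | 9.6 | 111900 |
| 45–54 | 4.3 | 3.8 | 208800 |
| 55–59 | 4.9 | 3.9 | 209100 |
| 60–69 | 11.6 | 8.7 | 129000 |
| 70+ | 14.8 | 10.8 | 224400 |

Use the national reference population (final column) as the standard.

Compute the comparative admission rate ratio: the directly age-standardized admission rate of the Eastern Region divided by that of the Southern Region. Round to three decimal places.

1.281

Standard total = 1022400; weights = 0.1362, 0.1094, 0.2042, 0.2045, 0.1262, 0.2195.
The Eastern Region: 0.1362×16.2 + 0.1094×9.1 + 0.2042×4.3 + 0.2045×4.9 + 0.1262×11.6 + 0.2195×14.8 = 9.7939 per 10000.
The Southern Region: 0.1362×11.4 + 0.1094×9.6 + 0.2042×3.8 + 0.2045×3.9 + 0.1262×8.7 + 0.2195×10.8 = 7.6446 per 10000.
Ratio = 9.7939 ÷ 7.6446 = 1.28115.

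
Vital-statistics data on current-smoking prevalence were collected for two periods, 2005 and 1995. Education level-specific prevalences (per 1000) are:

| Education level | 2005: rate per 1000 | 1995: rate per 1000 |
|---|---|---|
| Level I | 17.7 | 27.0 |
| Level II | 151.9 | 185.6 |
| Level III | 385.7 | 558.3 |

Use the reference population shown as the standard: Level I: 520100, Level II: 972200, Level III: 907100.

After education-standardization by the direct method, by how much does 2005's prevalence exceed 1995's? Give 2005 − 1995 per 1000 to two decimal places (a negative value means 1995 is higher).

-80.92

Standard total = 2399400; weights = 0.2168, 0.4052, 0.3781.
2005: 0.2168×17.7 + 0.4052×151.9 + 0.3781×385.7 = 211.1992 per 1000.
1995: 0.2168×27.0 + 0.4052×185.6 + 0.3781×558.3 = 292.1218 per 1000.
Difference = 211.1992 − 292.1218 = -80.9225.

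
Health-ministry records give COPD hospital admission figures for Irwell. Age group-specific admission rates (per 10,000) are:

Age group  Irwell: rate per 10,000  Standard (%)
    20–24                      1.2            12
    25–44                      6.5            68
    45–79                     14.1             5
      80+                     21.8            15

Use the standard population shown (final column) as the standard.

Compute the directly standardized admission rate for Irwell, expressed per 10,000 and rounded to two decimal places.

Standard weights: 0.12, 0.68, 0.05, 0.15.
Standardized rate: 0.1200×1.2 + 0.6800×6.5 + 0.0500×14.1 + 0.1500×21.8 = 8.5390 per 10,000.

8.54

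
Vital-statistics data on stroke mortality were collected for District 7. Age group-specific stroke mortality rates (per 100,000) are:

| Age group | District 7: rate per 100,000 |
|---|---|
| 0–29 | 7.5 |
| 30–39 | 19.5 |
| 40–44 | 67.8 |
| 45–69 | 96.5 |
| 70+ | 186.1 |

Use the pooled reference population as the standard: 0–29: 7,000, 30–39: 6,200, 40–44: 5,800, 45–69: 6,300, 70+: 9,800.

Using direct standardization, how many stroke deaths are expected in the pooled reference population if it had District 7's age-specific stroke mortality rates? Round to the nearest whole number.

30

Expected stroke deaths = Σ (standard pop × age-specific rate ÷ 100,000)
= 7,000×7.5/100,000 + 6,200×19.5/100,000 + 5,800×67.8/100,000 + 6,300×96.5/100,000 + 9,800×186.1/100,000
= 0.53 + 1.21 + 3.93 + 6.08 + 18.24 = 29.98.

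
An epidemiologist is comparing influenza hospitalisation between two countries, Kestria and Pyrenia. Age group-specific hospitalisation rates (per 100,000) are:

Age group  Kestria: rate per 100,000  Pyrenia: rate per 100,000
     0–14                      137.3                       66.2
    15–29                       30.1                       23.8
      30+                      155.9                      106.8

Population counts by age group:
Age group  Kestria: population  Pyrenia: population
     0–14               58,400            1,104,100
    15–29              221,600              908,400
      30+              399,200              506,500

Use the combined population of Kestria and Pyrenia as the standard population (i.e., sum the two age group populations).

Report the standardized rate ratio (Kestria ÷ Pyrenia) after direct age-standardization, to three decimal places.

Combined standard total = 3,198,200; weights = 0.3635, 0.3533, 0.2832.
Kestria: 0.3635×137.3 + 0.3533×30.1 + 0.2832×155.9 = 104.6910 per 100,000.
Pyrenia: 0.3635×66.2 + 0.3533×23.8 + 0.2832×106.8 = 62.7166 per 100,000.
Ratio = 104.6910 ÷ 62.7166 = 1.66927.

1.669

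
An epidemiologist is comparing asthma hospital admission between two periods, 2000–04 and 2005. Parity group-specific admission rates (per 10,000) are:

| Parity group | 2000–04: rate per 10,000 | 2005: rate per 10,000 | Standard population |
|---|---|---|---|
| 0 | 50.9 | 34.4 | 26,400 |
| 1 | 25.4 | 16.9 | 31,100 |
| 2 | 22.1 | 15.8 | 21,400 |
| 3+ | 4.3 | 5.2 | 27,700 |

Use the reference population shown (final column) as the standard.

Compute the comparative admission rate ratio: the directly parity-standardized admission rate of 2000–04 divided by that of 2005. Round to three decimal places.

1.423

Standard total = 106,600; weights = 0.2477, 0.2917, 0.2008, 0.2598.
2000–04: 0.2477×50.9 + 0.2917×25.4 + 0.2008×22.1 + 0.2598×4.3 = 25.5699 per 10,000.
2005: 0.2477×34.4 + 0.2917×16.9 + 0.2008×15.8 + 0.2598×5.2 = 17.9729 per 10,000.
Ratio = 25.5699 ÷ 17.9729 = 1.42269.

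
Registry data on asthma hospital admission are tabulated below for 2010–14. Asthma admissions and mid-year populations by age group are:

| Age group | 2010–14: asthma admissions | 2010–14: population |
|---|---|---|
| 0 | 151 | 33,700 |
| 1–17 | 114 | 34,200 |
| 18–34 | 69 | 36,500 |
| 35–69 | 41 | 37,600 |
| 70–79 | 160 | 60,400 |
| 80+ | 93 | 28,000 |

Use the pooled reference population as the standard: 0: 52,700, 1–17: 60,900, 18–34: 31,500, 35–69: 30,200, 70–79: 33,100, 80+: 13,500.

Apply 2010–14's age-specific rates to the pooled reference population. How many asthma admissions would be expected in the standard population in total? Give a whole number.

664

Age-specific rates per 10,000 for 2010–14: 44.81, 33.33, 18.90, 10.90, 26.49, 33.21.
Expected asthma admissions = Σ (standard pop × age-specific rate ÷ 10,000)
= 52,700×44.81/10,000 + 60,900×33.33/10,000 + 31,500×18.90/10,000 + 30,200×10.90/10,000 + 33,100×26.49/10,000 + 13,500×33.21/10,000
= 236.13 + 203.00 + 59.55 + 32.93 + 87.68 + 44.84 = 664.13.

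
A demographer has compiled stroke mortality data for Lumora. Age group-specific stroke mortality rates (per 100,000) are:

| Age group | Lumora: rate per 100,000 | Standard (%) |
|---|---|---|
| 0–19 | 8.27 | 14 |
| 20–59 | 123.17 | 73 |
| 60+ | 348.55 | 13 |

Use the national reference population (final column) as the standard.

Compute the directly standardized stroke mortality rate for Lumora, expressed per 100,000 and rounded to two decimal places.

Standard weights: 0.14, 0.73, 0.13.
Standardized rate: 0.1400×8.27 + 0.7300×123.17 + 0.1300×348.55 = 136.3834 per 100,000.

136.38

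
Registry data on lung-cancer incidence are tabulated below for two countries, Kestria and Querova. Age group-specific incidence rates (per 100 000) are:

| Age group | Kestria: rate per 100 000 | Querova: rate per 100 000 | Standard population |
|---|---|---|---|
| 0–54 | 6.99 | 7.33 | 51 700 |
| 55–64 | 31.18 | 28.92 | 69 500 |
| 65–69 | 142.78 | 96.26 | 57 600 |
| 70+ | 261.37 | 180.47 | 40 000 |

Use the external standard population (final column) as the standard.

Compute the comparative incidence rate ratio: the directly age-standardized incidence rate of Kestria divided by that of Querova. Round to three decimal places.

1.400

Standard total = 218 800; weights = 0.2363, 0.3176, 0.2633, 0.1828.
Kestria: 0.2363×6.99 + 0.3176×31.18 + 0.2633×142.78 + 0.1828×261.37 = 96.9256 per 100 000.
Querova: 0.2363×7.33 + 0.3176×28.92 + 0.2633×96.26 + 0.1828×180.47 = 69.2517 per 100 000.
Ratio = 96.9256 ÷ 69.2517 = 1.39961.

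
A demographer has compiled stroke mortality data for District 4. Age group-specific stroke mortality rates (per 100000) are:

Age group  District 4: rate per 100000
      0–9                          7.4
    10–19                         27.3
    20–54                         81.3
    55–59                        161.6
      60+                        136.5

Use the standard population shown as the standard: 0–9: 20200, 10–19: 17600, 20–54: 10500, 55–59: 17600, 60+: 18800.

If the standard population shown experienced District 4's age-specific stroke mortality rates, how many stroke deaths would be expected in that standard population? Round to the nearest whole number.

69

Expected stroke deaths = Σ (standard pop × age-specific rate ÷ 100000)
= 20200×7.4/100000 + 17600×27.3/100000 + 10500×81.3/100000 + 17600×161.6/100000 + 18800×136.5/100000
= 1.49 + 4.80 + 8.54 + 28.44 + 25.66 = 68.94.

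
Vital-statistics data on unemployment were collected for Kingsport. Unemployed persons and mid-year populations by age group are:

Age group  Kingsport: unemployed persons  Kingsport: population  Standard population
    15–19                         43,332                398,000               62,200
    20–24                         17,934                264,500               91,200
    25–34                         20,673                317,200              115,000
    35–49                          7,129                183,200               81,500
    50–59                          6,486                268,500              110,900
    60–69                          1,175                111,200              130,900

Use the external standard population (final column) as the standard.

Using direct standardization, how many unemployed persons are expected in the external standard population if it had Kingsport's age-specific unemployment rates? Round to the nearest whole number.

27684

Age-specific rates per 1,000 for Kingsport: 108.874, 67.803, 65.173, 38.914, 24.156, 10.567.
Expected unemployed persons = Σ (standard pop × age-specific rate ÷ 1,000)
= 62,200×108.874/1,000 + 91,200×67.803/1,000 + 115,000×65.173/1,000 + 81,500×38.914/1,000 + 110,900×24.156/1,000 + 130,900×10.567/1,000
= 6771.99 + 6183.67 + 7494.94 + 3171.47 + 2678.95 + 1383.16 = 27684.18.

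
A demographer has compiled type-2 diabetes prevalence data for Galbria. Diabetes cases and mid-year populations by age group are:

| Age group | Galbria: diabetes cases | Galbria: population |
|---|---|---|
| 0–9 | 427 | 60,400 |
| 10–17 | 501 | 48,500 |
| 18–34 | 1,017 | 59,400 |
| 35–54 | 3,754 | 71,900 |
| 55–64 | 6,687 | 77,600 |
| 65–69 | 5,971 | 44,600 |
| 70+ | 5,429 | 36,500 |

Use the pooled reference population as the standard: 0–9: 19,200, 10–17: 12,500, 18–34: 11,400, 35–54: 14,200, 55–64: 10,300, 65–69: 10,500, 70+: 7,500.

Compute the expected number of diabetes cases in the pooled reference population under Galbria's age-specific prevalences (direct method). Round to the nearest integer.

Age-specific rates per 1,000 for Galbria: 7.070, 10.330, 17.121, 52.211, 86.173, 133.879, 148.740.
Expected diabetes cases = Σ (standard pop × age-specific rate ÷ 1,000)
= 19,200×7.070/1,000 + 12,500×10.330/1,000 + 11,400×17.121/1,000 + 14,200×52.211/1,000 + 10,300×86.173/1,000 + 10,500×133.879/1,000 + 7,500×148.740/1,000
= 135.74 + 129.12 + 195.18 + 741.40 + 887.58 + 1405.73 + 1115.55 = 4610.30.

4610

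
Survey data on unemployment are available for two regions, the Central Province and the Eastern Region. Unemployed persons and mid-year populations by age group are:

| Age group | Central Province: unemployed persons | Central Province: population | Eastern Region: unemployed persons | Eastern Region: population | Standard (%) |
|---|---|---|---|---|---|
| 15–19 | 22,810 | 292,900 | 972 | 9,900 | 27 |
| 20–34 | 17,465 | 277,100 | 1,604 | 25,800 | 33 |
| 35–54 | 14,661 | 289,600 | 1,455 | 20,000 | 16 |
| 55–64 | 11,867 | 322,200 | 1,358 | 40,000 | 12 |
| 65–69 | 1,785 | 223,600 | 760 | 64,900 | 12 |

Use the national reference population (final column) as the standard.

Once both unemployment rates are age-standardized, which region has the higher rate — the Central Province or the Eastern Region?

Eastern Region

Age-specific rates per 1,000 for the Central Province: 77.876, 63.028, 50.625, 36.831, 7.983.
For the Eastern Region: 98.182, 62.171, 72.750, 33.950, 11.710.
Standard weights: 0.27, 0.33, 0.16, 0.12, 0.12.
The Central Province: 0.2700×77.876 + 0.3300×63.028 + 0.1600×50.625 + 0.1200×36.831 + 0.1200×7.983 = 55.3035 per 1,000.
The Eastern Region: 0.2700×98.182 + 0.3300×62.171 + 0.1600×72.750 + 0.1200×33.950 + 0.1200×11.710 = 64.1446 per 1,000.
The crude rates (48.80 vs 38.29) would put the Central Province higher, but that reflects its age composition; once standardized to a common age structure, the Eastern Region has the higher underlying rate.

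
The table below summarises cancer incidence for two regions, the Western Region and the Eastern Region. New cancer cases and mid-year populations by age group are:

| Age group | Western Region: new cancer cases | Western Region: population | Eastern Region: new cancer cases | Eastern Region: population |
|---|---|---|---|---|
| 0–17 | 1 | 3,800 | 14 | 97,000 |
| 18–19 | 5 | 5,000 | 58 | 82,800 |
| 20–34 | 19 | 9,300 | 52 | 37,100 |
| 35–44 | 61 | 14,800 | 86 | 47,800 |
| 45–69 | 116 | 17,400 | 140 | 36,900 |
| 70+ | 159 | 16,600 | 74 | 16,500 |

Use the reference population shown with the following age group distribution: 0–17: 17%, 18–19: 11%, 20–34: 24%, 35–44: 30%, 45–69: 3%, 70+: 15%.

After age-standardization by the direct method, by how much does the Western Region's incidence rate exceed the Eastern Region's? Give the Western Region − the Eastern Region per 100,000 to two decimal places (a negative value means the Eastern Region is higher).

Age-specific rates per 100,000 for the Western Region: 26.32, 100.00, 204.30, 412.16, 666.67, 957.83.
For the Eastern Region: 14.43, 70.05, 140.16, 179.92, 379.40, 448.48.
Standard weights: 0.17, 0.11, 0.24, 0.30, 0.03, 0.15.
The Western Region: 0.1700×26.32 + 0.1100×100.00 + 0.2400×204.30 + 0.3000×412.16 + 0.0300×666.67 + 0.1500×957.83 = 351.8293 per 100,000.
The Eastern Region: 0.1700×14.43 + 0.1100×70.05 + 0.2400×140.16 + 0.3000×179.92 + 0.0300×379.40 + 0.1500×448.48 = 176.4275 per 100,000.
Difference = 351.8293 − 176.4275 = 175.4018.

175.40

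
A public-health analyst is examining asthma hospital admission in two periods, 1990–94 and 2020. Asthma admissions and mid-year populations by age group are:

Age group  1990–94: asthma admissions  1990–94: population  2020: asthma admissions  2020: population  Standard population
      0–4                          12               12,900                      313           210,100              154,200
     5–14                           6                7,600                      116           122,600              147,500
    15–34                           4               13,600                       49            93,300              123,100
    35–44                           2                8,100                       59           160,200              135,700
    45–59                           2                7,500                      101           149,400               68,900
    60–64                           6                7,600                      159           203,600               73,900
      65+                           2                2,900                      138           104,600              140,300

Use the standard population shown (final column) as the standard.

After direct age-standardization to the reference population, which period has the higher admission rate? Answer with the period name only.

2020

Age-specific rates per 10,000 for 1990–94: 9.30, 7.89, 2.94, 2.47, 2.67, 7.89, 6.90.
For 2020: 14.90, 9.46, 5.25, 3.68, 6.76, 7.81, 13.19.
Standard total = 843,600; weights = 0.1828, 0.1748, 0.1459, 0.1609, 0.0817, 0.0876, 0.1663.
1990–94: 0.1828×9.30 + 0.1748×7.89 + 0.1459×2.94 + 0.1609×2.47 + 0.0817×2.67 + 0.0876×7.89 + 0.1663×6.90 = 5.9634 per 10,000.
2020: 0.1828×14.90 + 0.1748×9.46 + 0.1459×5.25 + 0.1609×3.68 + 0.0817×6.76 + 0.0876×7.81 + 0.1663×13.19 = 9.1667 per 10,000.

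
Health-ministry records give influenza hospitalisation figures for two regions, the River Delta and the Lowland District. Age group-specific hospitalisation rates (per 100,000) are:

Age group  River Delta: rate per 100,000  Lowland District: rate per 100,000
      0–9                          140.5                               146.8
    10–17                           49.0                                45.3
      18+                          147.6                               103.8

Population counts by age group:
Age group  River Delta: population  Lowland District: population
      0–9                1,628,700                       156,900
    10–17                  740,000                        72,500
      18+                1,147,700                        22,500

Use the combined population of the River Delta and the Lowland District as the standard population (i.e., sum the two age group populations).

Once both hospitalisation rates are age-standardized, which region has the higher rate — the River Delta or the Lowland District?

Combined standard total = 3,768,300; weights = 0.4738, 0.2156, 0.3105.
The River Delta: 0.4738×140.5 + 0.2156×49.0 + 0.3105×147.6 = 122.9761 per 100,000.
The Lowland District: 0.4738×146.8 + 0.2156×45.3 + 0.3105×103.8 = 111.5620 per 100,000.

River Delta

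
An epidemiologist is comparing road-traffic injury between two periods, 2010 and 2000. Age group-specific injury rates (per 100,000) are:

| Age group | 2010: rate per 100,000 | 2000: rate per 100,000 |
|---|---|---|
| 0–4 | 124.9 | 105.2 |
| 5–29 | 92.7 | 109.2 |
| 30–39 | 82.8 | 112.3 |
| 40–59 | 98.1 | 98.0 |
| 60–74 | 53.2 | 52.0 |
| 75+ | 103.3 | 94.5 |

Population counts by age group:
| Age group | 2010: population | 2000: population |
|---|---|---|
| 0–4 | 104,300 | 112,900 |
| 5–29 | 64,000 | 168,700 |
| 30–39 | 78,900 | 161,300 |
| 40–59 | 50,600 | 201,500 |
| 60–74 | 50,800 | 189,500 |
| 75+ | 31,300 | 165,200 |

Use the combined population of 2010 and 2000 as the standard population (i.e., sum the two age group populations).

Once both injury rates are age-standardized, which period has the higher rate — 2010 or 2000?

Combined standard total = 1,379,000; weights = 0.1575, 0.1687, 0.1742, 0.1828, 0.1743, 0.1425.
2010: 0.1575×124.9 + 0.1687×92.7 + 0.1742×82.8 + 0.1828×98.1 + 0.1743×53.2 + 0.1425×103.3 = 91.6617 per 100,000.
2000: 0.1575×105.2 + 0.1687×109.2 + 0.1742×112.3 + 0.1828×98.0 + 0.1743×52.0 + 0.1425×94.5 = 95.0003 per 100,000.
The crude rates (95.79 vs 93.71) would put 2010 higher, but that reflects its age composition; once standardized to a common age structure, 2000 has the higher underlying rate.

2000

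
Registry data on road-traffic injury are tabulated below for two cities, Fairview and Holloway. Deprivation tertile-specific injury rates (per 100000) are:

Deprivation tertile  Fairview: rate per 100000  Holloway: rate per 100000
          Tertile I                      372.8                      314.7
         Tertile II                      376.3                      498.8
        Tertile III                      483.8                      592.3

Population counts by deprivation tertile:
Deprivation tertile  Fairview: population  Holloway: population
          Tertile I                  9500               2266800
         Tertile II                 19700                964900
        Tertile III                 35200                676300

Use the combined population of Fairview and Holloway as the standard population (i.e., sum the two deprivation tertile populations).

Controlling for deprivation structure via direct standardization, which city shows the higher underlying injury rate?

Holloway

Combined standard total = 3972400; weights = 0.5730, 0.2479, 0.1791.
Fairview: 0.5730×372.8 + 0.2479×376.3 + 0.1791×483.8 = 393.5488 per 100000.
Holloway: 0.5730×314.7 + 0.2479×498.8 + 0.1791×592.3 = 410.0522 per 100000.
The crude rates (434.54 vs 408.20) would put Fairview higher, but that reflects its deprivation composition; once standardized to a common deprivation structure, Holloway has the higher underlying rate.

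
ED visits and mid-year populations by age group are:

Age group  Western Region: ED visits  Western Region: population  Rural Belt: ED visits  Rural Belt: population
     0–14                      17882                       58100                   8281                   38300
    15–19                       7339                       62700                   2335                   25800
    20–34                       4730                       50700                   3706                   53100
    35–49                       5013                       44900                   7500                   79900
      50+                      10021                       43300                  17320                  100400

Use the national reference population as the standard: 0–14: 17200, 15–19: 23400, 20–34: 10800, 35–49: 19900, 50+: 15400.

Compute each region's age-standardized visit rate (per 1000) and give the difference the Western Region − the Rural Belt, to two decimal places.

42.80

Age-specific rates per 1000 for the Western Region: 307.780, 117.049, 93.294, 111.648, 231.432.
For the Rural Belt: 216.214, 90.504, 69.793, 93.867, 172.510.
Standard total = 86700; weights = 0.1984, 0.2699, 0.1246, 0.2295, 0.1776.
The Western Region: 0.1984×307.780 + 0.2699×117.049 + 0.1246×93.294 + 0.2295×111.648 + 0.1776×231.432 = 171.0056 per 1000.
The Rural Belt: 0.1984×216.214 + 0.2699×90.504 + 0.1246×69.793 + 0.2295×93.867 + 0.1776×172.510 = 128.2013 per 1000.
Difference = 171.0056 − 128.2013 = 42.8044.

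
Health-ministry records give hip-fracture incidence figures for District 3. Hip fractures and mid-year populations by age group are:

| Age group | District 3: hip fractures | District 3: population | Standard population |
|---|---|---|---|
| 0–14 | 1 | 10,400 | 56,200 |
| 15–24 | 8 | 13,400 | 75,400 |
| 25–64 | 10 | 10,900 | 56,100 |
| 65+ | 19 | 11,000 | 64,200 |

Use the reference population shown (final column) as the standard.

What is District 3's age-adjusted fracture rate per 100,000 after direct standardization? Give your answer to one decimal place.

Age-specific rates per 100,000 for District 3: 9.62, 59.70, 91.74, 172.73.
Standard total = 251,900; weights = 0.2231, 0.2993, 0.2227, 0.2549.
Standardized rate: 0.2231×9.62 + 0.2993×59.70 + 0.2227×91.74 + 0.2549×172.73 = 84.4691 per 100,000.

84.5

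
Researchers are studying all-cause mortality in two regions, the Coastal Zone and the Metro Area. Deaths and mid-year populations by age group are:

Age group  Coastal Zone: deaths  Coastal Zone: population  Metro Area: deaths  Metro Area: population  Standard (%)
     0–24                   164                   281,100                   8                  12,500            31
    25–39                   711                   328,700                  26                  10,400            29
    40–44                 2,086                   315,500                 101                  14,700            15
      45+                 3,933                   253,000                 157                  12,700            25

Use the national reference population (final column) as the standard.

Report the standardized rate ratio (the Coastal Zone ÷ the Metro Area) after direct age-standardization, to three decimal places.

Age-specific rates per 1,000 for the Coastal Zone: 0.583, 2.163, 6.612, 15.545.
For the Metro Area: 0.640, 2.500, 6.871, 12.362.
Standard weights: 0.31, 0.29, 0.15, 0.25.
The Coastal Zone: 0.3100×0.583 + 0.2900×2.163 + 0.1500×6.612 + 0.2500×15.545 = 5.6863 per 1,000.
The Metro Area: 0.3100×0.640 + 0.2900×2.500 + 0.1500×6.871 + 0.2500×12.362 = 5.0446 per 1,000.
Ratio = 5.6863 ÷ 5.0446 = 1.12721.

1.127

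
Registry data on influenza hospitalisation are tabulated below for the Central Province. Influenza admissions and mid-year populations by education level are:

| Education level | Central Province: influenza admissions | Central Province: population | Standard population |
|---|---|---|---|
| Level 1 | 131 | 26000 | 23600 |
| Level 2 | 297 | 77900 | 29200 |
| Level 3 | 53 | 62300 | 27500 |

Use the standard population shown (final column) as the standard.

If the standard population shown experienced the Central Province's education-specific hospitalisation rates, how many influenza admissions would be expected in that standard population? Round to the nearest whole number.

254

Education-specific rates per 100000 for the Central Province: 503.85, 381.26, 85.07.
Expected influenza admissions = Σ (standard pop × education-specific rate ÷ 100000)
= 23600×503.85/100000 + 29200×381.26/100000 + 27500×85.07/100000
= 118.91 + 111.33 + 23.39 = 253.63.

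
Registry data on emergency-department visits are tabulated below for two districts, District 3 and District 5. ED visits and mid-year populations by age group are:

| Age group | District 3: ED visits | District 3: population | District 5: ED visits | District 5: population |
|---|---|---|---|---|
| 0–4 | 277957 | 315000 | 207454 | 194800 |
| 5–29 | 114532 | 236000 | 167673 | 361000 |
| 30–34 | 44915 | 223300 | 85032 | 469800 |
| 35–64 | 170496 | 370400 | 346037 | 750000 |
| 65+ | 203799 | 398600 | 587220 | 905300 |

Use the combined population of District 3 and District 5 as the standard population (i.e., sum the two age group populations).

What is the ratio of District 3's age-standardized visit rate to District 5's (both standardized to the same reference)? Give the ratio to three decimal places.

Age-specific rates per 1000 for District 3: 882.403, 485.305, 201.142, 460.302, 511.287.
For District 5: 1064.959, 464.468, 180.996, 461.383, 648.647.
Combined standard total = 4224200; weights = 0.1207, 0.1413, 0.1641, 0.2652, 0.3087.
District 3: 0.1207×882.403 + 0.1413×485.305 + 0.1641×201.142 + 0.2652×460.302 + 0.3087×511.287 = 487.9924 per 1000.
District 5: 0.1207×1064.959 + 0.1413×464.468 + 0.1641×180.996 + 0.2652×461.383 + 0.3087×648.647 = 546.4599 per 1000.
Ratio = 487.9924 ÷ 546.4599 = 0.89301.

0.893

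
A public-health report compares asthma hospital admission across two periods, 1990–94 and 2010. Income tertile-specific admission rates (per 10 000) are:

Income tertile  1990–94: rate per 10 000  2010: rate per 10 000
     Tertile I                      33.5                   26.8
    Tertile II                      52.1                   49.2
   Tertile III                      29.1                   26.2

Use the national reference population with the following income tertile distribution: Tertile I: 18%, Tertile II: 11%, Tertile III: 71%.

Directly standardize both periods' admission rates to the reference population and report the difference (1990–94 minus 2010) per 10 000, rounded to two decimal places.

Standard weights: 0.18, 0.11, 0.71.
1990–94: 0.1800×33.5 + 0.1100×52.1 + 0.7100×29.1 = 32.4220 per 10 000.
2010: 0.1800×26.8 + 0.1100×49.2 + 0.7100×26.2 = 28.8380 per 10 000.
Difference = 32.4220 − 28.8380 = 3.5840.

3.58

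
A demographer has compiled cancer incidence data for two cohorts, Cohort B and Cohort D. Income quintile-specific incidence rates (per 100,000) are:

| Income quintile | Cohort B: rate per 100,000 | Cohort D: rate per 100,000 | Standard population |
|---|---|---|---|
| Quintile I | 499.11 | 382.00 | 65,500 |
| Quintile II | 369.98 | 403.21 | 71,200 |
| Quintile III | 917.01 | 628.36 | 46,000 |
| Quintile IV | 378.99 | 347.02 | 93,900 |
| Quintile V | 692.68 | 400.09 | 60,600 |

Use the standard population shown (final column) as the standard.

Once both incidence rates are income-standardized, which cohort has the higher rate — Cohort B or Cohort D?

Cohort B

Standard total = 337,200; weights = 0.1942, 0.2112, 0.1364, 0.2785, 0.1797.
Cohort B: 0.1942×499.11 + 0.2112×369.98 + 0.1364×917.01 + 0.2785×378.99 + 0.1797×692.68 = 530.1907 per 100,000.
Cohort D: 0.1942×382.00 + 0.2112×403.21 + 0.1364×628.36 + 0.2785×347.02 + 0.1797×400.09 = 413.5965 per 100,000.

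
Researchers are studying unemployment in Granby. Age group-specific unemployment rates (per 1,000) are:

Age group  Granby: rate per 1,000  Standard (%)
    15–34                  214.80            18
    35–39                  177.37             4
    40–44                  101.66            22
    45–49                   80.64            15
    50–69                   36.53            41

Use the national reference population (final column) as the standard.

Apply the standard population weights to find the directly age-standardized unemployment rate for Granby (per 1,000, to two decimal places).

Standard weights: 0.18, 0.04, 0.22, 0.15, 0.41.
Standardized rate: 0.1800×214.80 + 0.0400×177.37 + 0.2200×101.66 + 0.1500×80.64 + 0.4100×36.53 = 95.1973 per 1,000.

95.20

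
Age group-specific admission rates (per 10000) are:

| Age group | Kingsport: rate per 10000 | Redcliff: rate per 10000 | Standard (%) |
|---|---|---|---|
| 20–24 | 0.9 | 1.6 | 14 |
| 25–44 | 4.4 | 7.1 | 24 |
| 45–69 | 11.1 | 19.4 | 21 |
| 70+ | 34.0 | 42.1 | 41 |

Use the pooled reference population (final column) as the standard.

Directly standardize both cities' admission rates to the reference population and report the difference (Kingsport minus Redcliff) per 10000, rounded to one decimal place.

-5.8

Standard weights: 0.14, 0.24, 0.21, 0.41.
Kingsport: 0.1400×0.9 + 0.2400×4.4 + 0.2100×11.1 + 0.4100×34.0 = 17.4530 per 10000.
Redcliff: 0.1400×1.6 + 0.2400×7.1 + 0.2100×19.4 + 0.4100×42.1 = 23.2630 per 10000.
Difference = 17.4530 − 23.2630 = -5.8100.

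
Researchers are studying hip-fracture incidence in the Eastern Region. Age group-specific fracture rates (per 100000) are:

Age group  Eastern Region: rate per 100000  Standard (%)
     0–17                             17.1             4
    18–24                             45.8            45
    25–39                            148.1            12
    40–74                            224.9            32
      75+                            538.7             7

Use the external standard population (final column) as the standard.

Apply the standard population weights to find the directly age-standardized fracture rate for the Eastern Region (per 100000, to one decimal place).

148.7

Standard weights: 0.04, 0.45, 0.12, 0.32, 0.07.
Standardized rate: 0.0400×17.1 + 0.4500×45.8 + 0.1200×148.1 + 0.3200×224.9 + 0.0700×538.7 = 148.7430 per 100000.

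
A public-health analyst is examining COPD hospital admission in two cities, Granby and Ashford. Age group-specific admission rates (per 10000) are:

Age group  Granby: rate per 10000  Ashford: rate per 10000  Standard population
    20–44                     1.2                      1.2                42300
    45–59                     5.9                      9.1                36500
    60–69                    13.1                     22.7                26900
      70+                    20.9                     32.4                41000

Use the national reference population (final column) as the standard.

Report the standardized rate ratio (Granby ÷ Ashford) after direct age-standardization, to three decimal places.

0.635

Standard total = 146700; weights = 0.2883, 0.2488, 0.1834, 0.2795.
Granby: 0.2883×1.2 + 0.2488×5.9 + 0.1834×13.1 + 0.2795×20.9 = 10.0573 per 10000.
Ashford: 0.2883×1.2 + 0.2488×9.1 + 0.1834×22.7 + 0.2795×32.4 = 15.8278 per 10000.
Ratio = 10.0573 ÷ 15.8278 = 0.63542.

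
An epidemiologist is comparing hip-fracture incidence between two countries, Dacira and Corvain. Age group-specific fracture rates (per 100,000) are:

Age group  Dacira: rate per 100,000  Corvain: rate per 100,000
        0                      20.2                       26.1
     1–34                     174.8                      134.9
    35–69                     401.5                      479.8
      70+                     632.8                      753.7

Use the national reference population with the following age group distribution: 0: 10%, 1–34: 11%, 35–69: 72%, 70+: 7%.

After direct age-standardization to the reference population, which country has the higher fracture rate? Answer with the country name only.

Corvain

Standard weights: 0.10, 0.11, 0.72, 0.07.
Dacira: 0.1000×20.2 + 0.1100×174.8 + 0.7200×401.5 + 0.0700×632.8 = 354.6240 per 100,000.
Corvain: 0.1000×26.1 + 0.1100×134.9 + 0.7200×479.8 + 0.0700×753.7 = 415.6640 per 100,000.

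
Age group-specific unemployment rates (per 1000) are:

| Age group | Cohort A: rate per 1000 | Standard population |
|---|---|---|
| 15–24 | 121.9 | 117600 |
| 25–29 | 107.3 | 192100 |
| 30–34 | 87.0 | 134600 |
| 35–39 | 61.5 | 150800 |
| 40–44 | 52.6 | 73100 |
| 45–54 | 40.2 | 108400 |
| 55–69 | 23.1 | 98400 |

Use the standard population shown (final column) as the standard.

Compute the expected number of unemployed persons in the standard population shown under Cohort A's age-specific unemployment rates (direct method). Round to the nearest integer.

66408

Expected unemployed persons = Σ (standard pop × age-specific rate ÷ 1000)
= 117600×121.9/1000 + 192100×107.3/1000 + 134600×87.0/1000 + 150800×61.5/1000 + 73100×52.6/1000 + 108400×40.2/1000 + 98400×23.1/1000
= 14335.44 + 20612.33 + 11710.20 + 9274.20 + 3845.06 + 4357.68 + 2273.04 = 66407.95.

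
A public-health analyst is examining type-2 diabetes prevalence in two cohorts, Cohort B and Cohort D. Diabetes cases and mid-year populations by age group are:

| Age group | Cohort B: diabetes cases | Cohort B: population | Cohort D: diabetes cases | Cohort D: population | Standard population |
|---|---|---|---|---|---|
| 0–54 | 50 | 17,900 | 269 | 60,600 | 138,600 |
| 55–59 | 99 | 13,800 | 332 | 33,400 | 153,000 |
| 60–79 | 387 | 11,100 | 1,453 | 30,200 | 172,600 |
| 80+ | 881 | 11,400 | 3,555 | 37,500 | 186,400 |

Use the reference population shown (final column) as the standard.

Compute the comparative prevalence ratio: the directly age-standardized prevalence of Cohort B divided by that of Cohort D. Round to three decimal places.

Age-specific rates per 1,000 for Cohort B: 2.793, 7.174, 34.865, 77.281.
For Cohort D: 4.439, 9.940, 48.113, 94.800.
Standard total = 650,600; weights = 0.2130, 0.2352, 0.2653, 0.2865.
Cohort B: 0.2130×2.793 + 0.2352×7.174 + 0.2653×34.865 + 0.2865×77.281 = 33.6729 per 1,000.
Cohort D: 0.2130×4.439 + 0.2352×9.940 + 0.2653×48.113 + 0.2865×94.800 = 43.2079 per 1,000.
Ratio = 33.6729 ÷ 43.2079 = 0.77932.

0.779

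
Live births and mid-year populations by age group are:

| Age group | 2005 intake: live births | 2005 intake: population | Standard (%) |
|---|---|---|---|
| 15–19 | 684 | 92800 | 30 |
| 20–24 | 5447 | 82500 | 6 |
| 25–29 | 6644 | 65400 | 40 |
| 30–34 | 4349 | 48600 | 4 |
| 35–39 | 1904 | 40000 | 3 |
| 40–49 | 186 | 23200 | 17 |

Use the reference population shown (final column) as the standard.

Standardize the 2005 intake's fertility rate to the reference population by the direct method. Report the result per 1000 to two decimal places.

Age-specific rates per 1000 for the 2005 intake: 7.371, 66.024, 101.590, 89.486, 47.600, 8.017.
Standard weights: 0.30, 0.06, 0.40, 0.04, 0.03, 0.17.
Standardized rate: 0.3000×7.371 + 0.0600×66.024 + 0.4000×101.590 + 0.0400×89.486 + 0.0300×47.600 + 0.1700×8.017 = 53.1791 per 1000.

53.18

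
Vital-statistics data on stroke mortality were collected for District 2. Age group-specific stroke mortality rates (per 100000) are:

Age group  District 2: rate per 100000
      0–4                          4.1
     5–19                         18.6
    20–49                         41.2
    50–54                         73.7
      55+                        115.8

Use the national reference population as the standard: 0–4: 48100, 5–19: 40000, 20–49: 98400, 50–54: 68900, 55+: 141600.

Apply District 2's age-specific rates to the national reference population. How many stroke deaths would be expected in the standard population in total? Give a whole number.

Expected stroke deaths = Σ (standard pop × age-specific rate ÷ 100000)
= 48100×4.1/100000 + 40000×18.6/100000 + 98400×41.2/100000 + 68900×73.7/100000 + 141600×115.8/100000
= 1.97 + 7.44 + 40.54 + 50.78 + 163.97 = 264.70.

265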